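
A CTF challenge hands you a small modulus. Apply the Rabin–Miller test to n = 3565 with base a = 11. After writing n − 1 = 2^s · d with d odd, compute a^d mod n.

1701

n − 1 = 3564 = 2^2 · 891, so s = 2 and d = 891.
11^891 mod 3565 = 1701.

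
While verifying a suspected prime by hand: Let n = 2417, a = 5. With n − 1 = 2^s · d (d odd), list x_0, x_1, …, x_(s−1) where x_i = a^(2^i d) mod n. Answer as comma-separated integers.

67, 2072, 592, 2416

n − 1 = 2416 = 2^4 · 151, so s = 4 and d = 151.
x_0 = 5^151 mod 2417 = 67.
x_1 = 67^2 mod 2417 = 2072.
x_2 = 2072^2 mod 2417 = 592.
x_3 = 592^2 mod 2417 = 2416.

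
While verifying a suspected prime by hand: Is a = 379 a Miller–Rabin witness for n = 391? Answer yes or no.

yes

n − 1 = 390 = 2^1 · 195, so s = 1 and d = 195.
Repeated squaring mod 391: 379^1 ≡ 379, 379^2 ≡ 144, 379^4 ≡ 13, 379^8 ≡ 169, 379^16 ≡ 18, 379^32 ≡ 324, 379^64 ≡ 188, 379^128 ≡ 154.
195 = 128 + 64 + 2 + 1, so 379^195 ≡ 154·188·144·379 ≡ 176 (mod 391).
x_0 = 379^195 mod 391 = 176.
x_0 ∉ {1, 390} and s = 1, so 379 is a Miller–Rabin witness and 391 is composite.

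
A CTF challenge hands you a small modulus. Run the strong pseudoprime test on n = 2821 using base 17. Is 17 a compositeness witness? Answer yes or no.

n − 1 = 2820 = 2^2 · 705, so s = 2 and d = 705.
By repeated squaring, 17^705 ≡ 2820 (mod 2821).
x_0 = 17^705 mod 2821 = 2820.
x_0 = 2820 ≡ −1, so 17 is not a witness.

no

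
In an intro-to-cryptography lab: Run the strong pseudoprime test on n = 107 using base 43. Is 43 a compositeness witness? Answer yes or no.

n − 1 = 106 = 2^1 · 53, so s = 1 and d = 53.
By repeated squaring, 43^53 ≡ 106 (mod 107).
x_0 = 43^53 mod 107 = 106.
x_0 = 106 ≡ −1, so 43 is not a witness.

no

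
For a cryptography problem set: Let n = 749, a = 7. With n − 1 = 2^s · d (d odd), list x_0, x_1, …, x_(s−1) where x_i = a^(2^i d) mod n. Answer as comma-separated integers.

n − 1 = 748 = 2^2 · 187, so s = 2 and d = 187.
x_0 = 7^187 mod 749 = 70.
x_1 = 70^2 mod 749 = 406.

70, 406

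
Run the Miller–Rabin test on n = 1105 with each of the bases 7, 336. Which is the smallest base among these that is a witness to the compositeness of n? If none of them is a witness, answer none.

7

n − 1 = 1104 = 2^4 · 69, so s = 4 and d = 69.
Base 7: x_0 = 7^69 mod 1105 = 827. x_0 is neither 1 nor 1104, so continue squaring. x_1 = 827^2 mod 1105 = 1039. x_2 = 1039^2 mod 1105 = 1041. x_3 = 1041^2 mod 1105 = 781. Reached i = s−1 = 3 without hitting −1: 7 is a Miller–Rabin witness and 1105 is composite.
Base 336: x_0 = 336^69 mod 1105 = 931. x_0 is neither 1 nor 1104, so continue squaring. x_1 = 931^2 mod 1105 = 441. x_2 = 441^2 mod 1105 = 1. x_2 = 1 but x_1 ≠ ±1, a nontrivial square root of 1 — 336 is a witness and 1105 is composite.
The smallest witness among the given bases is 7.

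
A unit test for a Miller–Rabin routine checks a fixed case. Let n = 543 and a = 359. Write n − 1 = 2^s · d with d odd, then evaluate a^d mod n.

359

n − 1 = 542 = 2^1 · 271, so s = 1 and d = 271.
Repeated squaring mod 543: 359^1 ≡ 359, 359^2 ≡ 190, 359^4 ≡ 262, 359^8 ≡ 226, 359^16 ≡ 34, 359^32 ≡ 70, 359^64 ≡ 13, 359^128 ≡ 169, 359^256 ≡ 325.
271 = 256 + 8 + 4 + 2 + 1, so 359^271 ≡ 325·226·262·190·359 ≡ 359 (mod 543).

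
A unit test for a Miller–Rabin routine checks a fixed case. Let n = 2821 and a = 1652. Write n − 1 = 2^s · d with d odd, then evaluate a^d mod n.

n − 1 = 2820 = 2^2 · 705, so s = 2 and d = 705.
1652^705 mod 2821 = 2016.

2016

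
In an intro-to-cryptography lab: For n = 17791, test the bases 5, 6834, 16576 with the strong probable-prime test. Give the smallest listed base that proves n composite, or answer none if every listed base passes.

none

n − 1 = 17790 = 2^1 · 8895, so s = 1 and d = 8895.
Base 5: x_0 = 5^8895 mod 17791 = 1. x_0 = 1, so 5 is not a witness.
Base 6834: x_0 = 6834^8895 mod 17791 = 1. x_0 = 1, so 6834 is not a witness.
Base 16576: x_0 = 16576^8895 mod 17791 = 1. x_0 = 1, so 16576 is not a witness.
No listed base is a witness for 17791.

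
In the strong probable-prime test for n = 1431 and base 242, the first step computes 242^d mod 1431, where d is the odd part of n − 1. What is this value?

n − 1 = 1430 = 2^1 · 715, so s = 1 and d = 715.
Repeated squaring mod 1431: 242^1 ≡ 242, 242^2 ≡ 1324, 242^4 ≡ 1, 242^8 ≡ 1, 242^16 ≡ 1, 242^32 ≡ 1, 242^64 ≡ 1, 242^128 ≡ 1, 242^256 ≡ 1, 242^512 ≡ 1.
715 = 512 + 128 + 64 + 8 + 2 + 1, so 242^715 ≡ 1·1·1·1·1324·242 ≡ 1295 (mod 1431).

1295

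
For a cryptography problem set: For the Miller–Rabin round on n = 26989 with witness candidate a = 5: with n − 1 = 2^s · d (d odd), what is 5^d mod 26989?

11959

n − 1 = 26988 = 2^2 · 6747, so s = 2 and d = 6747.
By repeated squaring, 5^6747 ≡ 11959 (mod 26989).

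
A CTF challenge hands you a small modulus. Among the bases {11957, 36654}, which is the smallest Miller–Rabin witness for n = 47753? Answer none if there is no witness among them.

11957

n − 1 = 47752 = 2^3 · 5969, so s = 3 and d = 5969.
Base 11957: x_0 = 11957^5969 mod 47753 = 11362. x_0 is neither 1 nor 47752, so continue squaring. x_1 = 11362^2 mod 47753 = 18685. x_2 = 18685^2 mod 47753 = 7042. Reached i = s−1 = 2 without hitting −1: 11957 is a Miller–Rabin witness and 47753 is composite.
Base 36654: x_0 = 36654^5969 mod 47753 = 28834. x_0 is neither 1 nor 47752, so continue squaring. x_1 = 28834^2 mod 47753 = 19826. x_2 = 19826^2 mod 47753 = 15333. Reached i = s−1 = 2 without hitting −1: 36654 is a Miller–Rabin witness and 47753 is composite.
The smallest witness among the given bases is 11957.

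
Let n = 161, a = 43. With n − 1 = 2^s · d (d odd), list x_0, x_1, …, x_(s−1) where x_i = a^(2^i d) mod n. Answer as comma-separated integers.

148, 8, 64, 71, 50

n − 1 = 160 = 2^5 · 5, so s = 5 and d = 5.
x_0 = 43^5 mod 161 = 148.
x_1 = 148^2 mod 161 = 8.
x_2 = 8^2 mod 161 = 64.
x_3 = 64^2 mod 161 = 71.
x_4 = 71^2 mod 161 = 50.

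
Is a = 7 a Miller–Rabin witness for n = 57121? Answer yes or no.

yes

n − 1 = 57120 = 2^5 · 1785, so s = 5 and d = 1785.
By repeated squaring, 7^1785 ≡ 21270 (mod 57121).
x_0 = 7^1785 mod 57121 = 21270.
x_0 is neither 1 nor 57120, so continue squaring.
x_1 = 21270^2 mod 57121 = 14580.
x_2 = 14580^2 mod 57121 = 29159.
x_3 = 29159^2 mod 57121 = 1196.
x_4 = 1196^2 mod 57121 = 2391.
Reached i = s−1 = 4 without hitting −1: 7 is a Miller–Rabin witness and 57121 is composite.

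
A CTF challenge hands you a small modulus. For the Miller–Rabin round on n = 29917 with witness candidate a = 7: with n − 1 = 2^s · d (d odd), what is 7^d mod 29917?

n − 1 = 29916 = 2^2 · 7479, so s = 2 and d = 7479.
Repeated squaring mod 29917: 7^1 ≡ 7, 7^2 ≡ 49, 7^4 ≡ 2401, 7^8 ≡ 20737, 7^16 ≡ 26128, 7^32 ≡ 26278, 7^64 ≡ 19007, 7^128 ≡ 18274, 7^256 ≡ 5522, 7^512 ≡ 7061, 7^1024 ≡ 15999, 7^2048 ≡ 28066, 7^4096 ≡ 15663.
7479 = 4096 + 2048 + 1024 + 256 + 32 + 16 + 4 + 2 + 1, so 7^7479 ≡ 15663·28066·15999·5522·26278·26128·2401·49·7 ≡ 21869 (mod 29917).

21869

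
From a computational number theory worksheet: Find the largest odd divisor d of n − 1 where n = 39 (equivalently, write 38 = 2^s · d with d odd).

19

Halving: 38 → 19; 19 is odd.
So 38 = 2^1 · 19.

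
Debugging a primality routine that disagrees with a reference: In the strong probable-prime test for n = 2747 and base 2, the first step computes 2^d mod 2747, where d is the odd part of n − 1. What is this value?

443

n − 1 = 2746 = 2^1 · 1373, so s = 1 and d = 1373.
Repeated squaring mod 2747: 2^1 ≡ 2, 2^2 ≡ 4, 2^4 ≡ 16, 2^8 ≡ 256, 2^16 ≡ 2355, 2^32 ≡ 2579, 2^64 ≡ 754, 2^128 ≡ 2634, 2^256 ≡ 1781, 2^512 ≡ 1923, 2^1024 ≡ 467.
1373 = 1024 + 256 + 64 + 16 + 8 + 4 + 1, so 2^1373 ≡ 467·1781·754·2355·256·16·2 ≡ 443 (mod 2747).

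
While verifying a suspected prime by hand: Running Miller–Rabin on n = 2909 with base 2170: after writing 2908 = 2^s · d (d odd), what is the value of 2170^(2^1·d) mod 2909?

n − 1 = 2908 = 2^2 · 727, so s = 2 and d = 727.
x_0 = 2170^727 mod 2909 = 2908.
x_1 = 2908^2 mod 2909 = 1.

1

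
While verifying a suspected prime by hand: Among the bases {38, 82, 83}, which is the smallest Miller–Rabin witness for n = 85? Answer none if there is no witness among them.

82

n − 1 = 84 = 2^2 · 21, so s = 2 and d = 21.
Base 38: x_0 = 38^21 mod 85 = 38. x_0 is neither 1 nor 84, so continue squaring. x_1 = 38^2 mod 85 = 84. x_1 ≡ −1, so 38 is not a witness.
Base 82: x_0 = 82^21 mod 85 = 12. x_0 is neither 1 nor 84, so continue squaring. x_1 = 12^2 mod 85 = 59. Reached i = s−1 = 1 without hitting −1: 82 is a Miller–Rabin witness and 85 is composite.
Base 83: x_0 = 83^21 mod 85 = 53. x_0 is neither 1 nor 84, so continue squaring. x_1 = 53^2 mod 85 = 4. Reached i = s−1 = 1 without hitting −1: 83 is a Miller–Rabin witness and 85 is composite.
The smallest witness among the given bases is 82.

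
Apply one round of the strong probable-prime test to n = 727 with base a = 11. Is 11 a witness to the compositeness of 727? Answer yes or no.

n − 1 = 726 = 2^1 · 363, so s = 1 and d = 363.
x_0 = 11^363 mod 727 = 726.
x_0 = 726 ≡ −1, so 11 is not a witness.

no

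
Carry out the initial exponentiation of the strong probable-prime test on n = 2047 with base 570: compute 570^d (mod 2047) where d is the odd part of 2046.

n − 1 = 2046 = 2^1 · 1023, so s = 1 and d = 1023.
570^1023 mod 2047 = 1013.

1013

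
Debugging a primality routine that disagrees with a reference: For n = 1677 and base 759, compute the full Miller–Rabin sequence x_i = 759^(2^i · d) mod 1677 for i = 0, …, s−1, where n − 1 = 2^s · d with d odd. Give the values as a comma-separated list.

n − 1 = 1676 = 2^2 · 419, so s = 2 and d = 419.
x_0 = 759^419 mod 1677 = 450.
x_1 = 450^2 mod 1677 = 1260.

450, 1260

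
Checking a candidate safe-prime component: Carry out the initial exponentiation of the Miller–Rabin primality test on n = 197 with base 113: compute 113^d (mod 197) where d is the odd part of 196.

14

n − 1 = 196 = 2^2 · 49, so s = 2 and d = 49.
113^49 mod 197 = 14.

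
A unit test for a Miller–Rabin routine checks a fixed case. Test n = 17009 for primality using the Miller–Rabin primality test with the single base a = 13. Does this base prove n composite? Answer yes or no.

yes

n − 1 = 17008 = 2^4 · 1063, so s = 4 and d = 1063.
Repeated squaring mod 17009: 13^1 ≡ 13, 13^2 ≡ 169, 13^4 ≡ 11552, 13^8 ≡ 13099, 13^16 ≡ 14018, 13^32 ≡ 16356, 13^64 ≡ 1184, 13^128 ≡ 7118, 13^256 ≡ 13122, 13^512 ≡ 4777, 13^1024 ≡ 10660.
1063 = 1024 + 32 + 4 + 2 + 1, so 13^1063 ≡ 10660·16356·11552·169·13 ≡ 10790 (mod 17009).
x_0 = 13^1063 mod 17009 = 10790.
x_0 is neither 1 nor 17008, so continue squaring.
x_1 = 10790^2 mod 17009 = 14504.
x_2 = 14504^2 mod 17009 = 15713.
x_3 = 15713^2 mod 17009 = 12734.
Reached i = s−1 = 3 without hitting −1: 13 is a Miller–Rabin witness and 17009 is composite.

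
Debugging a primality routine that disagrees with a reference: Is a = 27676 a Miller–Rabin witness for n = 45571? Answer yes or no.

n − 1 = 45570 = 2^1 · 22785, so s = 1 and d = 22785.
Repeated squaring mod 45571: 27676^1 ≡ 27676, 27676^2 ≡ 3608, 27676^4 ≡ 29929, 27676^8 ≡ 1465, 27676^16 ≡ 4388, 27676^32 ≡ 23582, 27676^64 ≡ 7811, 27676^128 ≡ 37723, 27676^256 ≡ 24683, 27676^512 ≡ 11790, 27676^1024 ≡ 12550, 27676^2048 ≡ 9124, 27676^4096 ≡ 34730, 27676^8192 ≡ 45243, 27676^16384 ≡ 16442.
22785 = 16384 + 4096 + 2048 + 256 + 1, so 27676^22785 ≡ 16442·34730·9124·24683·27676 ≡ 9221 (mod 45571).
x_0 = 27676^22785 mod 45571 = 9221.
x_0 ∉ {1, 45570} and s = 1, so 27676 is a Miller–Rabin witness and 45571 is composite.

yes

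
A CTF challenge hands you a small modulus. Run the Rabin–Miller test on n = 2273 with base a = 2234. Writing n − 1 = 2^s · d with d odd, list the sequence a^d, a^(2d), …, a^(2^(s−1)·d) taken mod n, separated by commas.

598, 743, 1983, 2272, 1

n − 1 = 2272 = 2^5 · 71, so s = 5 and d = 71.
x_0 = 2234^71 mod 2273 = 598.
x_1 = 598^2 mod 2273 = 743.
x_2 = 743^2 mod 2273 = 1983.
x_3 = 1983^2 mod 2273 = 2272.
x_4 = 2272^2 mod 2273 = 1.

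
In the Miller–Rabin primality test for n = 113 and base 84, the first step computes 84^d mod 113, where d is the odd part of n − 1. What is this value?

40

n − 1 = 112 = 2^4 · 7, so s = 4 and d = 7.
84^7 mod 113 = 40.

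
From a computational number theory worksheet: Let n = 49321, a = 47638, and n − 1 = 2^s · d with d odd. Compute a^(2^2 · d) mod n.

1

n − 1 = 49320 = 2^3 · 6165, so s = 3 and d = 6165.
x_0 = 47638^6165 mod 49321 = 9330.
x_1 = 9330^2 mod 49321 = 46656.
x_2 = 46656^2 mod 49321 = 1.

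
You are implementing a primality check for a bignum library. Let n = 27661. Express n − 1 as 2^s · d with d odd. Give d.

Halving: 27660 → 13830 → 6915; 6915 is odd.
So 27660 = 2^2 · 6915.

6915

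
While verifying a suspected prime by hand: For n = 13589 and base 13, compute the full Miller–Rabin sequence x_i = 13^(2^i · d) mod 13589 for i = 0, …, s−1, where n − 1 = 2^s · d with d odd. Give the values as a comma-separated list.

538, 4075

n − 1 = 13588 = 2^2 · 3397, so s = 2 and d = 3397.
x_0 = 13^3397 mod 13589 = 538.
x_1 = 538^2 mod 13589 = 4075.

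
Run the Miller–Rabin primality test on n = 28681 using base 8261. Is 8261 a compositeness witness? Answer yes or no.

n − 1 = 28680 = 2^3 · 3585, so s = 3 and d = 3585.
x_0 = 8261^3585 mod 28681 = 18498.
x_0 is neither 1 nor 28680, so continue squaring.
x_1 = 18498^2 mod 28681 = 11674.
x_2 = 11674^2 mod 28681 = 18845.
Reached i = s−1 = 2 without hitting −1: 8261 is a Miller–Rabin witness and 28681 is composite.

yes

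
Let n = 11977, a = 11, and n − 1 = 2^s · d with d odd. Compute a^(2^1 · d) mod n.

n − 1 = 11976 = 2^3 · 1497, so s = 3 and d = 1497.
x_0 = 11^1497 mod 11977 = 6749.
x_1 = 6749^2 mod 11977 = 470.

470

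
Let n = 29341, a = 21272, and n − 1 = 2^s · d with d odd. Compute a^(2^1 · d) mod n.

4330

n − 1 = 29340 = 2^2 · 7335, so s = 2 and d = 7335.
x_0 = 21272^7335 mod 29341 = 14468.
x_1 = 14468^2 mod 29341 = 4330.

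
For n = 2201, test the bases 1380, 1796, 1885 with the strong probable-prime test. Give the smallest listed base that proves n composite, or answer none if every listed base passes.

1380

n − 1 = 2200 = 2^3 · 275, so s = 3 and d = 275.
Base 1380: x_0 = 1380^275 mod 2201 = 94. x_0 is neither 1 nor 2200, so continue squaring. x_1 = 94^2 mod 2201 = 32. x_2 = 32^2 mod 2201 = 1024. Reached i = s−1 = 2 without hitting −1: 1380 is a Miller–Rabin witness and 2201 is composite.
Base 1796: x_0 = 1796^275 mod 2201 = 619. x_0 is neither 1 nor 2200, so continue squaring. x_1 = 619^2 mod 2201 = 187. x_2 = 187^2 mod 2201 = 1954. Reached i = s−1 = 2 without hitting −1: 1796 is a Miller–Rabin witness and 2201 is composite.
Base 1885: x_0 = 1885^275 mod 2201 = 1958. x_0 is neither 1 nor 2200, so continue squaring. x_1 = 1958^2 mod 2201 = 1823. x_2 = 1823^2 mod 2201 = 2020. Reached i = s−1 = 2 without hitting −1: 1885 is a Miller–Rabin witness and 2201 is composite.
The smallest witness among the given bases is 1380.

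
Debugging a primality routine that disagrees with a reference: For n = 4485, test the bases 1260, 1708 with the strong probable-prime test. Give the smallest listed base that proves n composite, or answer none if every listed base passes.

1260

n − 1 = 4484 = 2^2 · 1121, so s = 2 and d = 1121.
Base 1260: x_0 = 1260^1121 mod 4485 = 285. x_0 is neither 1 nor 4484, so continue squaring. x_1 = 285^2 mod 4485 = 495. Reached i = s−1 = 1 without hitting −1: 1260 is a Miller–Rabin witness and 4485 is composite.
Base 1708: x_0 = 1708^1121 mod 4485 = 2488. x_0 is neither 1 nor 4484, so continue squaring. x_1 = 2488^2 mod 4485 = 844. Reached i = s−1 = 1 without hitting −1: 1708 is a Miller–Rabin witness and 4485 is composite.
The smallest witness among the given bases is 1260.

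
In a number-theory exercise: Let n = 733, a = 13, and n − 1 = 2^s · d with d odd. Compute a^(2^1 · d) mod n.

732

n − 1 = 732 = 2^2 · 183, so s = 2 and d = 183.
By repeated squaring, 13^183 ≡ 380 (mod 733).
x_0 = 380.
x_1 = 380^2 mod 733 = 732.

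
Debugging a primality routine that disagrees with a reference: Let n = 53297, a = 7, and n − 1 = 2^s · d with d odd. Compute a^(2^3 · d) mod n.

n − 1 = 53296 = 2^4 · 3331, so s = 4 and d = 3331.
x_0 = 7^3331 mod 53297 = 30558.
x_1 = 30558^2 mod 53297 = 27924.
x_2 = 27924^2 mod 53297 = 14666.
x_3 = 14666^2 mod 53297 = 38161.

38161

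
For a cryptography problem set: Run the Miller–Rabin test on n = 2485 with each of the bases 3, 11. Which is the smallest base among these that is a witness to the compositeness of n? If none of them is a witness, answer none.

3

n − 1 = 2484 = 2^2 · 621, so s = 2 and d = 621.
Base 3: x_0 = 3^621 mod 2485 = 608. x_0 is neither 1 nor 2484, so continue squaring. x_1 = 608^2 mod 2485 = 1884. Reached i = s−1 = 1 without hitting −1: 3 is a Miller–Rabin witness and 2485 is composite.
Base 11: x_0 = 11^621 mod 2485 = 2066. x_0 is neither 1 nor 2484, so continue squaring. x_1 = 2066^2 mod 2485 = 1611. Reached i = s−1 = 1 without hitting −1: 11 is a Miller–Rabin witness and 2485 is composite.
The smallest witness among the given bases is 3.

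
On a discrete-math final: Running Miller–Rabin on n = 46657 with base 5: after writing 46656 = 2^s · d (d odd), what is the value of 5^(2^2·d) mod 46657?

5773

n − 1 = 46656 = 2^6 · 729, so s = 6 and d = 729.
x_0 = 5^729 mod 46657 = 746.
x_1 = 746^2 mod 46657 = 43289.
x_2 = 43289^2 mod 46657 = 5773.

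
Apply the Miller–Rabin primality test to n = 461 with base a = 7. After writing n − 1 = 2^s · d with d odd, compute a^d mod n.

413

n − 1 = 460 = 2^2 · 115, so s = 2 and d = 115.
7^115 mod 461 = 413.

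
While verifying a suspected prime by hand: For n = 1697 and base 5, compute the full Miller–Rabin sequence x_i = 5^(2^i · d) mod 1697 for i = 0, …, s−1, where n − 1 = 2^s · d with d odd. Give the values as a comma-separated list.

1691, 36, 1296, 1283, 1696

n − 1 = 1696 = 2^5 · 53, so s = 5 and d = 53.
x_0 = 5^53 mod 1697 = 1691.
x_1 = 1691^2 mod 1697 = 36.
x_2 = 36^2 mod 1697 = 1296.
x_3 = 1296^2 mod 1697 = 1283.
x_4 = 1283^2 mod 1697 = 1696.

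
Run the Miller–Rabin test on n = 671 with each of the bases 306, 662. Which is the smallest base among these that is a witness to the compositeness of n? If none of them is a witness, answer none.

none

n − 1 = 670 = 2^1 · 335, so s = 1 and d = 335.
Base 306: x_0 = 306^335 mod 671 = 1. x_0 = 1, so 306 is not a witness.
Base 662: x_0 = 662^335 mod 671 = 670. x_0 = 670 ≡ −1, so 662 is not a witness.
No listed base is a witness for 671.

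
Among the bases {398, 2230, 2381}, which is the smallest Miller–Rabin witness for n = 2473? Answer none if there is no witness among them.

none

n − 1 = 2472 = 2^3 · 309, so s = 3 and d = 309.
Base 398: x_0 = 398^309 mod 2473 = 1899. x_0 is neither 1 nor 2472, so continue squaring. x_1 = 1899^2 mod 2473 = 567. x_2 = 567^2 mod 2473 = 2472. x_2 ≡ −1, so 398 is not a witness.
Base 2230: x_0 = 2230^309 mod 2473 = 1. x_0 = 1, so 2230 is not a witness.
Base 2381: x_0 = 2381^309 mod 2473 = 1906. x_0 is neither 1 nor 2472, so continue squaring. x_1 = 1906^2 mod 2473 = 2472. x_1 ≡ −1, so 2381 is not a witness.
No listed base is a witness for 2473.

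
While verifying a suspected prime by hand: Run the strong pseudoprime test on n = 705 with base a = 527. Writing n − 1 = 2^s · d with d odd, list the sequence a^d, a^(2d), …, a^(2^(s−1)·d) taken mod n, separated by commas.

398, 484, 196, 346, 571, 331

n − 1 = 704 = 2^6 · 11, so s = 6 and d = 11.
x_0 = 527^11 mod 705 = 398.
x_1 = 398^2 mod 705 = 484.
x_2 = 484^2 mod 705 = 196.
x_3 = 196^2 mod 705 = 346.
x_4 = 346^2 mod 705 = 571.
x_5 = 571^2 mod 705 = 331.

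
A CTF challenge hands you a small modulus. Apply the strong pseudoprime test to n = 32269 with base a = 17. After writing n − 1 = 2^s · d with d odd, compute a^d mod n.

n − 1 = 32268 = 2^2 · 8067, so s = 2 and d = 8067.
17^8067 mod 32269 = 22716.

22716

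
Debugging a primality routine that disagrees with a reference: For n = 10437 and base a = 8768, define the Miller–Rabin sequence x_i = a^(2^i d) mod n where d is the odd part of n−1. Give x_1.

n − 1 = 10436 = 2^2 · 2609, so s = 2 and d = 2609.
x_0 = 8768^2609 mod 10437 = 10292.
x_1 = 10292^2 mod 10437 = 151.

151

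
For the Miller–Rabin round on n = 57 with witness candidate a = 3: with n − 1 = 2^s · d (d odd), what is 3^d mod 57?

n − 1 = 56 = 2^3 · 7, so s = 3 and d = 7.
By repeated squaring, 3^7 ≡ 21 (mod 57).

21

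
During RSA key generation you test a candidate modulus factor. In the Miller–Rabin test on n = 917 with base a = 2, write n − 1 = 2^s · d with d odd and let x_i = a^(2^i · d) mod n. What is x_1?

n − 1 = 916 = 2^2 · 229, so s = 2 and d = 229.
x_0 = 2^229 mod 917 = 842.
x_1 = 842^2 mod 917 = 123.

123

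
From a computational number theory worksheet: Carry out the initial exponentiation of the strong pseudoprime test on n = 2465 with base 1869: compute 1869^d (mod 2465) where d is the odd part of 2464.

2464

n − 1 = 2464 = 2^5 · 77, so s = 5 and d = 77.
Repeated squaring mod 2465: 1869^1 ≡ 1869, 1869^2 ≡ 256, 1869^4 ≡ 1446, 1869^8 ≡ 596, 1869^16 ≡ 256, 1869^32 ≡ 1446, 1869^64 ≡ 596.
77 = 64 + 8 + 4 + 1, so 1869^77 ≡ 596·596·1446·1869 ≡ 2464 (mod 2465).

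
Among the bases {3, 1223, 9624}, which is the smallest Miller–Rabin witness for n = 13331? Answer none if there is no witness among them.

none

n − 1 = 13330 = 2^1 · 6665, so s = 1 and d = 6665.
Base 3: x_0 = 3^6665 mod 13331 = 1. x_0 = 1, so 3 is not a witness.
Base 1223: x_0 = 1223^6665 mod 13331 = 1. x_0 = 1, so 1223 is not a witness.
Base 9624: x_0 = 9624^6665 mod 13331 = 13330. x_0 = 13330 ≡ −1, so 9624 is not a witness.
No listed base is a witness for 13331.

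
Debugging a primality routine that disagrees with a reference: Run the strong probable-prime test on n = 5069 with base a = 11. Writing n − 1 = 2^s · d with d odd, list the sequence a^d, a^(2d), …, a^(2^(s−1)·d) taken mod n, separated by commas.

2601, 3155

n − 1 = 5068 = 2^2 · 1267, so s = 2 and d = 1267.
x_0 = 11^1267 mod 5069 = 2601.
x_1 = 2601^2 mod 5069 = 3155.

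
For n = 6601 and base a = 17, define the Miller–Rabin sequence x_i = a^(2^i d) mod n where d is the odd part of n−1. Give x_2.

n − 1 = 6600 = 2^3 · 825, so s = 3 and d = 825.
x_0 = 17^825 mod 6601 = 5795.
x_1 = 5795^2 mod 6601 = 2738.
x_2 = 2738^2 mod 6601 = 4509.

4509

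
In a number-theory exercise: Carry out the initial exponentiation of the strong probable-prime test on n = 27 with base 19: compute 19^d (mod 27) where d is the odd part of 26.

19

n − 1 = 26 = 2^1 · 13, so s = 1 and d = 13.
Repeated squaring mod 27: 19^1 ≡ 19, 19^2 ≡ 10, 19^4 ≡ 19, 19^8 ≡ 10.
13 = 8 + 4 + 1, so 19^13 ≡ 10·19·19 ≡ 19 (mod 27).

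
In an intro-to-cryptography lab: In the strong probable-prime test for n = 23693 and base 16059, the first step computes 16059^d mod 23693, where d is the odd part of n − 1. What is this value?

16059

n − 1 = 23692 = 2^2 · 5923, so s = 2 and d = 5923.
16059^5923 mod 23693 = 16059.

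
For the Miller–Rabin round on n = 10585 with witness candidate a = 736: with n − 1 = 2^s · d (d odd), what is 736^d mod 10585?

n − 1 = 10584 = 2^3 · 1323, so s = 3 and d = 1323.
736^1323 mod 10585 = 2071.

2071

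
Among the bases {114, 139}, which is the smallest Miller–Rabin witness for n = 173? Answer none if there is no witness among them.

n − 1 = 172 = 2^2 · 43, so s = 2 and d = 43.
Base 114: x_0 = 114^43 mod 173 = 80. x_0 is neither 1 nor 172, so continue squaring. x_1 = 80^2 mod 173 = 172. x_1 ≡ −1, so 114 is not a witness.
Base 139: x_0 = 139^43 mod 173 = 1. x_0 = 1, so 139 is not a witness.
No listed base is a witness for 173.

none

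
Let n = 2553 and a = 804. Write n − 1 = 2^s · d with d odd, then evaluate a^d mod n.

804

n − 1 = 2552 = 2^3 · 319, so s = 3 and d = 319.
By repeated squaring, 804^319 ≡ 804 (mod 2553).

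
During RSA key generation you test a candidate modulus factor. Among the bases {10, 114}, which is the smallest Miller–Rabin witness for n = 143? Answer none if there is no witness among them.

n − 1 = 142 = 2^1 · 71, so s = 1 and d = 71.
Base 10: x_0 = 10^71 mod 143 = 43. x_0 ∉ {1, 142} and s = 1, so 10 is a Miller–Rabin witness and 143 is composite.
Base 114: x_0 = 114^71 mod 143 = 4. x_0 ∉ {1, 142} and s = 1, so 114 is a Miller–Rabin witness and 143 is composite.
The smallest witness among the given bases is 10.

10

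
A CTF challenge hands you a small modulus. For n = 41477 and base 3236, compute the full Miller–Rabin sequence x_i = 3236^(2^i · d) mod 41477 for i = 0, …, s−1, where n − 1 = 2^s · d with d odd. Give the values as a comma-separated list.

30653, 27928

n − 1 = 41476 = 2^2 · 10369, so s = 2 and d = 10369.
x_0 = 3236^10369 mod 41477 = 30653.
x_1 = 30653^2 mod 41477 = 27928.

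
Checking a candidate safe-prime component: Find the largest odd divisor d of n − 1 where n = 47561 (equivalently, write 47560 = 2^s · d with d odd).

Halving: 47560 → 23780 → 11890 → 5945; 5945 is odd.
So 47560 = 2^3 · 5945.

5945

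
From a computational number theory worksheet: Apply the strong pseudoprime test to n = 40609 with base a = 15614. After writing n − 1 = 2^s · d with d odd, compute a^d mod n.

20281

n − 1 = 40608 = 2^5 · 1269, so s = 5 and d = 1269.
15614^1269 mod 40609 = 20281.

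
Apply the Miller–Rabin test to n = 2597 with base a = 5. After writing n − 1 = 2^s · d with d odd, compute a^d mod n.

n − 1 = 2596 = 2^2 · 649, so s = 2 and d = 649.
5^649 mod 2597 = 1664.

1664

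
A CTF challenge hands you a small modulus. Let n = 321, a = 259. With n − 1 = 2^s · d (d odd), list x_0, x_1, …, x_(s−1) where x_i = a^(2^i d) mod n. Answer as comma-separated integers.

n − 1 = 320 = 2^6 · 5, so s = 6 and d = 5.
x_0 = 259^5 mod 321 = 205.
x_1 = 205^2 mod 321 = 295.
x_2 = 295^2 mod 321 = 34.
x_3 = 34^2 mod 321 = 193.
x_4 = 193^2 mod 321 = 13.
x_5 = 13^2 mod 321 = 169.

205, 295, 34, 193, 13, 169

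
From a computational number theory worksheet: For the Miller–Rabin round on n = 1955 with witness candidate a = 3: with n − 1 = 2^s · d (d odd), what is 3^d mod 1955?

n − 1 = 1954 = 2^1 · 977, so s = 1 and d = 977.
3^977 mod 1955 = 938.

938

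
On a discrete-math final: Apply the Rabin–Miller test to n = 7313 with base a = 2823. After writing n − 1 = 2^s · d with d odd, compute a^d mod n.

4833

n − 1 = 7312 = 2^4 · 457, so s = 4 and d = 457.
2823^457 mod 7313 = 4833.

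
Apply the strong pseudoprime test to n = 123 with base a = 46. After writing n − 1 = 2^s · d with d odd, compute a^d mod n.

n − 1 = 122 = 2^1 · 61, so s = 1 and d = 61.
46^61 mod 123 = 46.

46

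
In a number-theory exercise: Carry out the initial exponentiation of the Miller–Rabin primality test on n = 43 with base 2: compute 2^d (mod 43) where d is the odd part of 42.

n − 1 = 42 = 2^1 · 21, so s = 1 and d = 21.
Repeated squaring mod 43: 2^1 ≡ 2, 2^2 ≡ 4, 2^4 ≡ 16, 2^8 ≡ 41, 2^16 ≡ 4.
21 = 16 + 4 + 1, so 2^21 ≡ 4·16·2 ≡ 42 (mod 43).

42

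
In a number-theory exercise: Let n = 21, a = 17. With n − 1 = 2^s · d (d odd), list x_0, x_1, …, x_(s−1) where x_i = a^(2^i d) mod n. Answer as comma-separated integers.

5, 4

n − 1 = 20 = 2^2 · 5, so s = 2 and d = 5.
x_0 = 17^5 mod 21 = 5.
x_1 = 5^2 mod 21 = 4.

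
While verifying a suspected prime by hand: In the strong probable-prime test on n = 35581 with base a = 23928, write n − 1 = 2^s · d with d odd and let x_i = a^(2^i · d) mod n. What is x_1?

n − 1 = 35580 = 2^2 · 8895, so s = 2 and d = 8895.
x_0 = 23928^8895 mod 35581 = 2059.
x_1 = 2059^2 mod 35581 = 5342.

5342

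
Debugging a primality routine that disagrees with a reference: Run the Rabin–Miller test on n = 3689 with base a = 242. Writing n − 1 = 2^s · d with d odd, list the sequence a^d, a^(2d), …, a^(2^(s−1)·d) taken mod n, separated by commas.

n − 1 = 3688 = 2^3 · 461, so s = 3 and d = 461.
x_0 = 242^461 mod 3689 = 191.
x_1 = 191^2 mod 3689 = 3280.
x_2 = 3280^2 mod 3689 = 1276.

191, 3280, 1276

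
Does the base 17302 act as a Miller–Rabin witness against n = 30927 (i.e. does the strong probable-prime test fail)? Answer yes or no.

yes

n − 1 = 30926 = 2^1 · 15463, so s = 1 and d = 15463.
x_0 = 17302^15463 mod 30927 = 19993.
x_0 ∉ {1, 30926} and s = 1, so 17302 is a Miller–Rabin witness and 30927 is composite.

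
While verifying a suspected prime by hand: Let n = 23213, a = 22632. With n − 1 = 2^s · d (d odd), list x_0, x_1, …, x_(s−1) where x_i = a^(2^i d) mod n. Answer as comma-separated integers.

n − 1 = 23212 = 2^2 · 5803, so s = 2 and d = 5803.
x_0 = 22632^5803 mod 23213 = 22886.
x_1 = 22886^2 mod 23213 = 14077.

22886, 14077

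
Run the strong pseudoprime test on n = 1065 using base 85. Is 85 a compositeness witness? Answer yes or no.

yes

n − 1 = 1064 = 2^3 · 133, so s = 3 and d = 133.
Repeated squaring mod 1065: 85^1 ≡ 85, 85^2 ≡ 835, 85^4 ≡ 715, 85^8 ≡ 25, 85^16 ≡ 625, 85^32 ≡ 835, 85^64 ≡ 715, 85^128 ≡ 25.
133 = 128 + 4 + 1, so 85^133 ≡ 25·715·85 ≡ 685 (mod 1065).
x_0 = 85^133 mod 1065 = 685.
x_0 is neither 1 nor 1064, so continue squaring.
x_1 = 685^2 mod 1065 = 625.
x_2 = 625^2 mod 1065 = 835.
Reached i = s−1 = 2 without hitting −1: 85 is a Miller–Rabin witness and 1065 is composite.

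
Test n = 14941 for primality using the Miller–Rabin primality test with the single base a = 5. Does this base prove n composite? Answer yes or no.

n − 1 = 14940 = 2^2 · 3735, so s = 2 and d = 3735.
x_0 = 5^3735 mod 14941 = 11309.
x_0 is neither 1 nor 14940, so continue squaring.
x_1 = 11309^2 mod 14941 = 13462.
Reached i = s−1 = 1 without hitting −1: 5 is a Miller–Rabin witness and 14941 is composite.

yes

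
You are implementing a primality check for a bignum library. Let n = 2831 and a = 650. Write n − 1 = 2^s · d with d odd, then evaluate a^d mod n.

643

n − 1 = 2830 = 2^1 · 1415, so s = 1 and d = 1415.
650^1415 mod 2831 = 643.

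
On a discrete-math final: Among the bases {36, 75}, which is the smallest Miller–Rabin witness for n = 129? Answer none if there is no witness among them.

36

n − 1 = 128 = 2^7 · 1, so s = 7 and d = 1.
Base 36: x_0 = 36^1 mod 129 = 36. x_0 is neither 1 nor 128, so continue squaring. x_1 = 36^2 mod 129 = 6. x_2 = 6^2 mod 129 = 36. x_3 = 36^2 mod 129 = 6. x_4 = 6^2 mod 129 = 36. x_5 = 36^2 mod 129 = 6. x_6 = 6^2 mod 129 = 36. Reached i = s−1 = 6 without hitting −1: 36 is a Miller–Rabin witness and 129 is composite.
Base 75: x_0 = 75^1 mod 129 = 75. x_0 is neither 1 nor 128, so continue squaring. x_1 = 75^2 mod 129 = 78. x_2 = 78^2 mod 129 = 21. x_3 = 21^2 mod 129 = 54. x_4 = 54^2 mod 129 = 78. x_5 = 78^2 mod 129 = 21. x_6 = 21^2 mod 129 = 54. Reached i = s−1 = 6 without hitting −1: 75 is a Miller–Rabin witness and 129 is composite.
The smallest witness among the given bases is 36.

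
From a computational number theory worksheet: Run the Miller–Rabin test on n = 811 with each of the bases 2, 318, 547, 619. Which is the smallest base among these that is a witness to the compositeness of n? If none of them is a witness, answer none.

n − 1 = 810 = 2^1 · 405, so s = 1 and d = 405.
Base 2: x_0 = 2^405 mod 811 = 810. x_0 = 810 ≡ −1, so 2 is not a witness.
Base 318: x_0 = 318^405 mod 811 = 1. x_0 = 1, so 318 is not a witness.
Base 547: x_0 = 547^405 mod 811 = 810. x_0 = 810 ≡ −1, so 547 is not a witness.
Base 619: x_0 = 619^405 mod 811 = 1. x_0 = 1, so 619 is not a witness.
No listed base is a witness for 811.

none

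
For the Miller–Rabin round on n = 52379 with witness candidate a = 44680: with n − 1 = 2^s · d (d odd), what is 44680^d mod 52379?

n − 1 = 52378 = 2^1 · 26189, so s = 1 and d = 26189.
Repeated squaring mod 52379: 44680^1 ≡ 44680, 44680^2 ≡ 33952, 44680^4 ≡ 33651, 44680^8 ≡ 8200, 44680^16 ≡ 37743, 44680^32 ≡ 34765, 44680^64 ≡ 12179, 44680^128 ≡ 43092, 44680^256 ≡ 32535, 44680^512 ≡ 51393, 44680^1024 ≡ 29374, 44680^2048 ≡ 44988, 44680^4096 ≡ 47963, 44680^8192 ≡ 16068, 44680^16384 ≡ 4533.
26189 = 16384 + 8192 + 1024 + 512 + 64 + 8 + 4 + 1, so 44680^26189 ≡ 4533·16068·29374·51393·12179·8200·33651·44680 ≡ 52378 (mod 52379).

52378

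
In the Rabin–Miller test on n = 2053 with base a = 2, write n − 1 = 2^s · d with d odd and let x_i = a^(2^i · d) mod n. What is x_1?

n − 1 = 2052 = 2^2 · 513, so s = 2 and d = 513.
x_0 = 2^513 mod 2053 = 244.
x_1 = 244^2 mod 2053 = 2052.

2052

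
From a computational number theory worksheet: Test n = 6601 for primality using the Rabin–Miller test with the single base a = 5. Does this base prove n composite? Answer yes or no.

n − 1 = 6600 = 2^3 · 825, so s = 3 and d = 825.
x_0 = 5^825 mod 6601 = 3863.
x_0 is neither 1 nor 6600, so continue squaring.
x_1 = 3863^2 mod 6601 = 4509.
x_2 = 4509^2 mod 6601 = 1.
x_2 = 1 but x_1 ≠ ±1, a nontrivial square root of 1 — 5 is a witness and 6601 is composite.

yes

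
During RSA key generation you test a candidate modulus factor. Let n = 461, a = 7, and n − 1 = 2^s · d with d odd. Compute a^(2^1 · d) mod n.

n − 1 = 460 = 2^2 · 115, so s = 2 and d = 115.
x_0 = 7^115 mod 461 = 413.
x_1 = 413^2 mod 461 = 460.

460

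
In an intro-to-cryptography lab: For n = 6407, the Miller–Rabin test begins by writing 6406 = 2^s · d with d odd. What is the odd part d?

3203

Halving: 6406 → 3203; 3203 is odd.
So 6406 = 2^1 · 3203.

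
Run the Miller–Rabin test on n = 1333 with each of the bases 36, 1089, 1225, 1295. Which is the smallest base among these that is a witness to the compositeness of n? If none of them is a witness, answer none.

n − 1 = 1332 = 2^2 · 333, so s = 2 and d = 333.
Base 36: x_0 = 36^333 mod 1333 = 1. x_0 = 1, so 36 is not a witness.
Base 1089: x_0 = 1089^333 mod 1333 = 188. x_0 is neither 1 nor 1332, so continue squaring. x_1 = 188^2 mod 1333 = 686. Reached i = s−1 = 1 without hitting −1: 1089 is a Miller–Rabin witness and 1333 is composite.
Base 1225: x_0 = 1225^333 mod 1333 = 35. x_0 is neither 1 nor 1332, so continue squaring. x_1 = 35^2 mod 1333 = 1225. Reached i = s−1 = 1 without hitting −1: 1225 is a Miller–Rabin witness and 1333 is composite.
Base 1295: x_0 = 1295^333 mod 1333 = 1021. x_0 is neither 1 nor 1332, so continue squaring. x_1 = 1021^2 mod 1333 = 35. Reached i = s−1 = 1 without hitting −1: 1295 is a Miller–Rabin witness and 1333 is composite.
The smallest witness among the given bases is 1089.

1089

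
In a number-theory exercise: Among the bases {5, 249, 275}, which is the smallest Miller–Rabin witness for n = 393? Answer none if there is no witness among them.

5

n − 1 = 392 = 2^3 · 49, so s = 3 and d = 49.
Base 5: x_0 = 5^49 mod 393 = 296. x_0 is neither 1 nor 392, so continue squaring. x_1 = 296^2 mod 393 = 370. x_2 = 370^2 mod 393 = 136. Reached i = s−1 = 2 without hitting −1: 5 is a Miller–Rabin witness and 393 is composite.
Base 249: x_0 = 249^49 mod 393 = 207. x_0 is neither 1 nor 392, so continue squaring. x_1 = 207^2 mod 393 = 12. x_2 = 12^2 mod 393 = 144. Reached i = s−1 = 2 without hitting −1: 249 is a Miller–Rabin witness and 393 is composite.
Base 275: x_0 = 275^49 mod 393 = 317. x_0 is neither 1 nor 392, so continue squaring. x_1 = 317^2 mod 393 = 274. x_2 = 274^2 mod 393 = 13. Reached i = s−1 = 2 without hitting −1: 275 is a Miller–Rabin witness and 393 is composite.
The smallest witness among the given bases is 5.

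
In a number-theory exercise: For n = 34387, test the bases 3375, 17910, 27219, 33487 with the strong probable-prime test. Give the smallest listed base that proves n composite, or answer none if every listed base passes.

n − 1 = 34386 = 2^1 · 17193, so s = 1 and d = 17193.
Base 3375: x_0 = 3375^17193 mod 34387 = 18647. x_0 ∉ {1, 34386} and s = 1, so 3375 is a Miller–Rabin witness and 34387 is composite.
Base 17910: x_0 = 17910^17193 mod 34387 = 34350. x_0 ∉ {1, 34386} and s = 1, so 17910 is a Miller–Rabin witness and 34387 is composite.
Base 27219: x_0 = 27219^17193 mod 34387 = 20970. x_0 ∉ {1, 34386} and s = 1, so 27219 is a Miller–Rabin witness and 34387 is composite.
Base 33487: x_0 = 33487^17193 mod 34387 = 34232. x_0 ∉ {1, 34386} and s = 1, so 33487 is a Miller–Rabin witness and 34387 is composite.
The smallest witness among the given bases is 3375.

3375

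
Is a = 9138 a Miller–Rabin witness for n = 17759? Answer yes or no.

n − 1 = 17758 = 2^1 · 8879, so s = 1 and d = 8879.
x_0 = 9138^8879 mod 17759 = 1188.
x_0 ∉ {1, 17758} and s = 1, so 9138 is a Miller–Rabin witness and 17759 is composite.

yes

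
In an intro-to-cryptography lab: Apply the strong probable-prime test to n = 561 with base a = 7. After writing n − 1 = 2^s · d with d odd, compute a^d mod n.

241

n − 1 = 560 = 2^4 · 35, so s = 4 and d = 35.
Repeated squaring mod 561: 7^1 ≡ 7, 7^2 ≡ 49, 7^4 ≡ 157, 7^8 ≡ 526, 7^16 ≡ 103, 7^32 ≡ 511.
35 = 32 + 2 + 1, so 7^35 ≡ 511·49·7 ≡ 241 (mod 561).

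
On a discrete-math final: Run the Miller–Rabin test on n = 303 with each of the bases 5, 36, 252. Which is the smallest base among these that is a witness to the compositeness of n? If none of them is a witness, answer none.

5

n − 1 = 302 = 2^1 · 151, so s = 1 and d = 151.
Base 5: x_0 = 5^151 mod 303 = 5. x_0 ∉ {1, 302} and s = 1, so 5 is a Miller–Rabin witness and 303 is composite.
Base 36: x_0 = 36^151 mod 303 = 36. x_0 ∉ {1, 302} and s = 1, so 36 is a Miller–Rabin witness and 303 is composite.
Base 252: x_0 = 252^151 mod 303 = 51. x_0 ∉ {1, 302} and s = 1, so 252 is a Miller–Rabin witness and 303 is composite.
The smallest witness among the given bases is 5.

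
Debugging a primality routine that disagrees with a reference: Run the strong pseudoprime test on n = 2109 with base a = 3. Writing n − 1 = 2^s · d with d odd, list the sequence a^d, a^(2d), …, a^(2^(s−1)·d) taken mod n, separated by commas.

243, 2106

n − 1 = 2108 = 2^2 · 527, so s = 2 and d = 527.
x_0 = 3^527 mod 2109 = 243.
x_1 = 243^2 mod 2109 = 2106.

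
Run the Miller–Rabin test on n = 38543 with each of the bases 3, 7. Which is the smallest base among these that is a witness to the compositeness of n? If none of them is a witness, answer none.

none

n − 1 = 38542 = 2^1 · 19271, so s = 1 and d = 19271.
Base 3: x_0 = 3^19271 mod 38543 = 1. x_0 = 1, so 3 is not a witness.
Base 7: x_0 = 7^19271 mod 38543 = 38542. x_0 = 38542 ≡ −1, so 7 is not a witness.
No listed base is a witness for 38543.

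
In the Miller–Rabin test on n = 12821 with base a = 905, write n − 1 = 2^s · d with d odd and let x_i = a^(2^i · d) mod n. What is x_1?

12820

n − 1 = 12820 = 2^2 · 3205, so s = 2 and d = 3205.
x_0 = 905^3205 mod 12821 = 2016.
x_1 = 2016^2 mod 12821 = 12820.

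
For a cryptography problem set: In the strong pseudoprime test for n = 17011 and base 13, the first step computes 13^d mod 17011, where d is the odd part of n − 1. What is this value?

17010

n − 1 = 17010 = 2^1 · 8505, so s = 1 and d = 8505.
Repeated squaring mod 17011: 13^1 ≡ 13, 13^2 ≡ 169, 13^4 ≡ 11550, 13^8 ≡ 2238, 13^16 ≡ 7410, 13^32 ≡ 13603, 13^64 ≡ 12962, 13^128 ≡ 12808, 13^256 ≡ 7791, 13^512 ≡ 4433, 13^1024 ≡ 3784, 13^2048 ≡ 12405, 13^4096 ≡ 2519, 13^8192 ≡ 258.
8505 = 8192 + 256 + 32 + 16 + 8 + 1, so 13^8505 ≡ 258·7791·13603·7410·2238·13 ≡ 17010 (mod 17011).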